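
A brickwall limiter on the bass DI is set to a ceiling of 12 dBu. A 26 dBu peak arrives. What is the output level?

12 dBu

At ∞:1, everything above 12 dBu is held at the ceiling.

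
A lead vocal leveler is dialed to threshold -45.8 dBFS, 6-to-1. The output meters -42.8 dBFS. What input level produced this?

-27.8 dBFS

The compressed level sits -42.8 − (-45.8) = 3 dB over threshold.
Before 6:1 compression the overshoot was 3 × 6 = 18 dB, so input = -45.8 + 18 = -27.8 dBFS.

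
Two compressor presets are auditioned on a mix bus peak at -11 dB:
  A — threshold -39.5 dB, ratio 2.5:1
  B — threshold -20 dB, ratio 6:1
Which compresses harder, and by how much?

A, by 9.6 dB

A: 28.5 dB over, compressed to 11.4 dB over, so 17.1 dB of GR.
B: 9 dB over, compressed to 1.5 dB over, so 7.5 dB of GR.
A reduces 9.6 dB more.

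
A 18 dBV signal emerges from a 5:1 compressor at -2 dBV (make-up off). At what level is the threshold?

-7 dBV

Gain reduction = 18 − (-2) = 20 dB; output overshoot = GR / (R − 1) = 20 / 4 = 5 dB.
Threshold = output − output overshoot = -2 − 5 = -7 dBV.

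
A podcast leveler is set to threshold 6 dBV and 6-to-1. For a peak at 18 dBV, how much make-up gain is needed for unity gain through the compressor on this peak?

10 dB

Overshoot 12 dB → 12/6 = 2 dB after compression, so the compressed level is 6 + 2 = 8 dBV.
Make-up = target − compressed = 18 − 8 = 10 dB.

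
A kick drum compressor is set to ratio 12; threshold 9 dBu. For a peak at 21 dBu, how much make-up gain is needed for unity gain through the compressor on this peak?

11 dB

Without make-up, output = threshold + overshoot/12 = 9 + 1 = 10 dBu.
Gap to target: 11 dB.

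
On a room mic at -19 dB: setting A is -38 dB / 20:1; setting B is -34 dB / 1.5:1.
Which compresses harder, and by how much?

A, by 13.05 dB

A: overshoot 19 dB → output overshoot 0.95 dB → GR 18.05 dB.
B: overshoot 15 dB → output overshoot 10 dB → GR 5 dB.
A reduces 13.05 dB more.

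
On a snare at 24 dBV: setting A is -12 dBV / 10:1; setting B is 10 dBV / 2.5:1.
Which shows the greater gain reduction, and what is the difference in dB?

A: overshoot 36 dB → output overshoot 3.6 dB → GR 32.4 dB.
B: overshoot 14 dB → output overshoot 5.6 dB → GR 8.4 dB.
A reduces 24 dB more.

A, by 24 dB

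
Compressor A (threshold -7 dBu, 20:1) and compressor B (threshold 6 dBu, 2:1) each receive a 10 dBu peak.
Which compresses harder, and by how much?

A: GR = 17 − 17/20 = 16.15 dB.
B: GR = 4 − 4/2 = 2 dB.
Difference: 14.15 dB in favour of A.

A, by 14.15 dB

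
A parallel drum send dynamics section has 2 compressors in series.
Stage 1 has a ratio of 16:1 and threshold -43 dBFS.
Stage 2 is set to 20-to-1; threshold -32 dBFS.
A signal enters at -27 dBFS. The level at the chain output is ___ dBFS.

Stage 1: -27 dBFS is 16 dB over -43 dBFS; at 16:1 that becomes 1 dB over, giving -42 dBFS.
Stage 2: -42 dBFS is at or below the -32 dBFS threshold — no compression; output -42 dBFS.

-42 dBFS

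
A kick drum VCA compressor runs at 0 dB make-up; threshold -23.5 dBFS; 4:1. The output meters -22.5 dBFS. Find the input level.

-19.5 dBFS

That's 1 dB above the -23.5 dBFS threshold.
Input overshoot = R × output overshoot = 4 dB → input = -23.5 + 4 = -19.5 dBFS.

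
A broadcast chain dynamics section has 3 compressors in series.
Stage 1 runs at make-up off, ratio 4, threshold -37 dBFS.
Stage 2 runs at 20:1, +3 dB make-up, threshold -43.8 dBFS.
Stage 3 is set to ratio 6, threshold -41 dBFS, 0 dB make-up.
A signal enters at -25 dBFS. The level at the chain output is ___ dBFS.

-40.885 dBFS

Stage 1: -25 dBFS is 12 dB over -37 dBFS; at 4:1 that becomes 3 dB over, giving -34 dBFS.
Stage 2: 9.8 dB above -43.8 dBFS, reduced 20:1 to 0.49 dB above → -43.31 dBFS; +3 dB make-up → -40.31 dBFS.
Stage 3: 0.69 dB above -41 dBFS, reduced 6:1 to 0.115 dB above → -40.885 dBFS.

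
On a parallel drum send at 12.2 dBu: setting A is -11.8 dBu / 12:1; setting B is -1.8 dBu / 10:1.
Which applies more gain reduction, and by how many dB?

A, by 9.4 dB

A: 24 dB over, compressed to 2 dB over, so 22 dB of GR.
B: 14 dB over, compressed to 1.4 dB over, so 12.6 dB of GR.
A reduces 9.4 dB more.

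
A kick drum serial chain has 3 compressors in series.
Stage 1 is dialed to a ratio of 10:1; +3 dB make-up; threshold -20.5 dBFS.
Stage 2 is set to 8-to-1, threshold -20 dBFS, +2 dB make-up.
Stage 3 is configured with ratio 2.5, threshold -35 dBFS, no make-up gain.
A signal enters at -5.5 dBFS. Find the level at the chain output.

Stage 1: 15 dB above -20.5 dBFS, reduced 10:1 to 1.5 dB above → -19 dBFS; +3 dB make-up → -16 dBFS.
Stage 2: 4 dB above -20 dBFS, reduced 8:1 to 0.5 dB above → -19.5 dBFS; +2 dB make-up → -17.5 dBFS.
Stage 3: overshoot 17.5 dB → 17.5/2.5 = 7 dB → -28 dBFS.

-28 dBFS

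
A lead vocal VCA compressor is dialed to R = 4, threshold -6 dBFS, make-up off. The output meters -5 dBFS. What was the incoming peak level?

Post-compression overshoot = -5 − (-6) = 1 dB.
Before 4:1 compression the overshoot was 1 × 4 = 4 dB, so input = -6 + 4 = -2 dBFS.

-2 dBFS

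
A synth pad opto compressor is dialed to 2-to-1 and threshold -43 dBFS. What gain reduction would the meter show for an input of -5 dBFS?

19 dB

-5 dBFS exceeds the threshold by 38 dB.
At 2:1, output sits 38/2 = 19 dB above threshold.
So the signal is attenuated by 38 − 19 = 19 dB.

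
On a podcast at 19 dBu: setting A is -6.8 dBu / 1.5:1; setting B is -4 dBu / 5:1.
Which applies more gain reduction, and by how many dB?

B, by 9.8 dB

A: overshoot 25.8 dB → output overshoot 17.2 dB → GR 8.6 dB.
B: overshoot 23 dB → output overshoot 4.6 dB → GR 18.4 dB.
B reduces 9.8 dB more.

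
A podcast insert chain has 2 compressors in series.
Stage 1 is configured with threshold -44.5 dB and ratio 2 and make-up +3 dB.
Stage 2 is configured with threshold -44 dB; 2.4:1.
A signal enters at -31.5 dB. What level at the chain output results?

Stage 1: overshoot 13 dB → 13/2 = 6.5 dB → -38 dB; +3 dB make-up → -35 dB.
Stage 2: -35 dB is 9 dB over -44 dB; at 2.4:1 that becomes 3.75 dB over, giving -40.25 dB.

-40.25 dB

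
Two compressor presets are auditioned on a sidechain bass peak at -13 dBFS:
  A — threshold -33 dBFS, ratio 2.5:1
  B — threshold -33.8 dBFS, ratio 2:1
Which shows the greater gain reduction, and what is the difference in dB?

A: 20 dB over, compressed to 8 dB over, so 12 dB of GR.
B: 20.8 dB over, compressed to 10.4 dB over, so 10.4 dB of GR.
Difference: 1.6 dB in favour of A.

A, by 1.6 dB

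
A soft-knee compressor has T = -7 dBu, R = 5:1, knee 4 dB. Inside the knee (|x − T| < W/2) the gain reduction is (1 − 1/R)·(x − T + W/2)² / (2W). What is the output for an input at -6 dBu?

-6.9 dBu

x − T + W/2 = -6 − (-7) + 2 = 3.
GR = (1 − 1/5) × 3² / 8 = 0.8 × 9 / 8 = 0.9 dB.
Output = -6 − 0.9 = -6.9 dBu.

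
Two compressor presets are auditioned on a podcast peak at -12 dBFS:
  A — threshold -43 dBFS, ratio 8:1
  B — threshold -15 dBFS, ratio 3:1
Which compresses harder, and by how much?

A: overshoot 31 dB → output overshoot 3.875 dB → GR 27.125 dB.
B: overshoot 3 dB → output overshoot 1 dB → GR 2 dB.
A applies 25.125 dB more gain reduction.

A, by 25.125 dB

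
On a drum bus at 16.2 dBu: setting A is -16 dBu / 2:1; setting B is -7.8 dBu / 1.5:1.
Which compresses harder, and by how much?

A: 32.2 dB over, compressed to 16.1 dB over, so 16.1 dB of GR.
B: 24 dB over, compressed to 16 dB over, so 8 dB of GR.
A reduces 8.1 dB more.

A, by 8.1 dB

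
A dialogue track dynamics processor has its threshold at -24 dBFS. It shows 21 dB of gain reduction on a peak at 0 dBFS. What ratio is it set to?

8:1

Input overshoot = 0 − (-24) = 24 dB.
Output overshoot = 24 − 21 = 3 dB.
Ratio = input overshoot / output overshoot = 24 / 3 = 8.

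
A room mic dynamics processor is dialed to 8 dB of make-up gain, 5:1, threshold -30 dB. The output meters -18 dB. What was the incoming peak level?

-10 dB

Before make-up, the level was -18 − 8 = -26 dB.
Post-compression overshoot = -26 − (-30) = 4 dB.
Input overshoot = R × output overshoot = 20 dB → input = -30 + 20 = -10 dB.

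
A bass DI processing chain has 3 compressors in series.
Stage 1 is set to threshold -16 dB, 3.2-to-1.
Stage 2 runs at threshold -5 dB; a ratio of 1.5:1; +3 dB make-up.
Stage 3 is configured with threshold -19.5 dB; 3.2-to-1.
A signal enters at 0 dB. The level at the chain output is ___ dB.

-15.90625 dB

Stage 1: overshoot 16 dB → 16/3.2 = 5 dB → -11 dB.
Stage 2: -11 dB ≤ -5 dB, so stage 2 doesn't engage; make-up brings it to -8 dB.
Stage 3: -8 dB is 11.5 dB over -19.5 dB; at 3.2:1 that becomes 3.59375 dB over, giving -15.90625 dB.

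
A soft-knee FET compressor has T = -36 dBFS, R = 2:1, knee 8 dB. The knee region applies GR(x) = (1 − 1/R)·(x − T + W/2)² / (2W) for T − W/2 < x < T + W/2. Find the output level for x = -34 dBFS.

x − T + W/2 = -34 − (-36) + 4 = 6.
GR = (1 − 1/2) × 6² / 16 = 0.5 × 36 / 16 = 1.125 dB.
Output = -34 − 1.125 = -35.125 dBFS.

-35.125 dBFS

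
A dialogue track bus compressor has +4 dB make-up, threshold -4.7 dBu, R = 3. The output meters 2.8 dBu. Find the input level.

5.8 dBu

Stripping the +4 dB make-up gives -1.2 dBu at the gain stage.
The compressed level sits -1.2 − (-4.7) = 3.5 dB over threshold.
Before 3:1 compression the overshoot was 3.5 × 3 = 10.5 dB, so input = -4.7 + 10.5 = 5.8 dBu.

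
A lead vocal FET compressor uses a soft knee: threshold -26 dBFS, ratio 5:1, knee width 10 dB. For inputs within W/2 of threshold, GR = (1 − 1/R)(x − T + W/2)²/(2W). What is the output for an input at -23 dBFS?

x − T + W/2 = -23 − (-26) + 5 = 8.
GR = (1 − 1/5) × 8² / 20 = 0.8 × 64 / 20 = 2.56 dB.
Output = -23 − 2.56 = -25.56 dBFS.

-25.56 dBFS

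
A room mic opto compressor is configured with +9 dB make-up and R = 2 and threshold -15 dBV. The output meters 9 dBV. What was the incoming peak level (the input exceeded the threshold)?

Stripping the +9 dB make-up gives 0 dBV at the gain stage.
That's 15 dB above the -15 dBV threshold.
Undo the ratio: input overshoot = 15 × 2 = 30 dB, giving input = 15 dBV.

15 dBV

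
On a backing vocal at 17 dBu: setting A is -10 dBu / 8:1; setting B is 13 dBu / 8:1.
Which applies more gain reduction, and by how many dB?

A, by 20.125 dB

A: GR = 27 − 27/8 = 23.625 dB.
B: GR = 4 − 4/8 = 3.5 dB.
A applies 20.125 dB more gain reduction.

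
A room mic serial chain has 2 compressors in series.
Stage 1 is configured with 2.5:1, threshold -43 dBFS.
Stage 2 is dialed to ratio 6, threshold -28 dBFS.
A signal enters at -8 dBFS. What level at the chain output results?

Stage 1: -8 dBFS is 35 dB over -43 dBFS; at 2.5:1 that becomes 14 dB over, giving -29 dBFS.
Stage 2: -29 dBFS is at or below the -28 dBFS threshold — no compression; output -29 dBFS.

-29 dBFS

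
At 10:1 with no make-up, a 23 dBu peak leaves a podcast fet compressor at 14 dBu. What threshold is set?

Input is 10 dB above T (since output overshoot × R = input overshoot: (14 − T)·10 = 23 − T gives T = 13 dBu).
Check: 13 + (23 − 13)/10 = 13 + 1 = 14 dBu. ✓

13 dBu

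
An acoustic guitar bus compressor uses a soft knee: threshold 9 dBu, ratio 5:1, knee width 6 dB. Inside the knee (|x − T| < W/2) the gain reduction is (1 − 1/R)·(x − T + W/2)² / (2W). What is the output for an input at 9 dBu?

x − T + W/2 = 9 − 9 + 3 = 3.
GR = (1 − 1/5) × 3² / 12 = 0.8 × 9 / 12 = 0.6 dB.
Output = 9 − 0.6 = 8.4 dBu.

8.4 dBu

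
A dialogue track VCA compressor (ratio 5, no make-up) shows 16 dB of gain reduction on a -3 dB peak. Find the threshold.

-23 dB

Let T be the threshold. Output overshoot = (input overshoot)/R, so -19 − T = (-3 − T)/5.
5·(-19 − T) = -3 − T → 4·T = -95 − (-3) = -92.
T = -92/4 = -23 dB.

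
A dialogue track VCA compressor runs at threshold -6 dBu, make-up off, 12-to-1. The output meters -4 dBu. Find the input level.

Post-compression overshoot = -4 − (-6) = 2 dB.
Undo the ratio: input overshoot = 2 × 12 = 24 dB, giving input = 18 dBu.

18 dBu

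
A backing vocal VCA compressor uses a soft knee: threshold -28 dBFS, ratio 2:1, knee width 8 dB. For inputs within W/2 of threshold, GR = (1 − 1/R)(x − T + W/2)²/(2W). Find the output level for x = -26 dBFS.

x − T + W/2 = -26 − (-28) + 4 = 6.
GR = (1 − 1/2) × 6² / 16 = 0.5 × 36 / 16 = 1.125 dB.
Output = -26 − 1.125 = -27.125 dBFS.

-27.125 dBFS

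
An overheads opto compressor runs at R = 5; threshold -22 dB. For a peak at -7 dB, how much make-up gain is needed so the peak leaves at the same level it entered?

12 dB

Without make-up, output = threshold + overshoot/5 = -22 + 3 = -19 dB.
Gap to target: 12 dB.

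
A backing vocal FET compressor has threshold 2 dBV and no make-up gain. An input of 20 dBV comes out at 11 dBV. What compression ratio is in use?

Input overshoot = 20 − 2 = 18 dB; output overshoot = 11 − 2 = 9 dB.
Ratio = 18 / 9 = 2.

2:1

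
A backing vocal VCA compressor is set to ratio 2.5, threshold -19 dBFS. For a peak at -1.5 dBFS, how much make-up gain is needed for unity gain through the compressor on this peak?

The peak compresses to -19 + 17.5/2.5 = -12 dBFS.
To reach -1.5 dBFS requires -1.5 − (-12) = 10.5 dB of make-up.

10.5 dB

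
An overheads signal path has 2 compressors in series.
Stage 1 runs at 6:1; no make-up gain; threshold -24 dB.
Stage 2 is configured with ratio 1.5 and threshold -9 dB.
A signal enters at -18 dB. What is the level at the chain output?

Stage 1: 6 dB above -24 dB, reduced 6:1 to 1 dB above → -23 dB.
Stage 2: -23 dB ≤ -9 dB, so stage 2 doesn't engage; output -23 dB.

-23 dB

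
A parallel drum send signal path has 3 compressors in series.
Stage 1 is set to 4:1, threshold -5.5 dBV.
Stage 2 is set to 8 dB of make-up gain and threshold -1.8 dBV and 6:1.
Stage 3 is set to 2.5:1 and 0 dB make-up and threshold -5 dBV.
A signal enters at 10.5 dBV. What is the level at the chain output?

-0.5 dBV

Stage 1: overshoot 16 dB → 16/4 = 4 dB → -1.5 dBV.
Stage 2: 0.3 dB above -1.8 dBV, reduced 6:1 to 0.05 dB above → -1.75 dBV; +8 dB make-up → 6.25 dBV.
Stage 3: 11.25 dB above -5 dBV, reduced 2.5:1 to 4.5 dB above → -0.5 dBV.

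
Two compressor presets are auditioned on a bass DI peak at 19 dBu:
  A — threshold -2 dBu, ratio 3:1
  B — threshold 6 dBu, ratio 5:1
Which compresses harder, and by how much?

A, by 3.6 dB

A: 21 dB over, compressed to 7 dB over, so 14 dB of GR.
B: 13 dB over, compressed to 2.6 dB over, so 10.4 dB of GR.
Difference: 3.6 dB in favour of A.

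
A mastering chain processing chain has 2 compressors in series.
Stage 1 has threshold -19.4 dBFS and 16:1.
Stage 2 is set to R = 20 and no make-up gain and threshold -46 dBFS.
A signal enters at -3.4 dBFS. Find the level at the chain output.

Stage 1: overshoot 16 dB → 16/16 = 1 dB → -18.4 dBFS.
Stage 2: -18.4 dBFS is 27.6 dB over -46 dBFS; at 20:1 that becomes 1.38 dB over, giving -44.62 dBFS.

-44.62 dBFS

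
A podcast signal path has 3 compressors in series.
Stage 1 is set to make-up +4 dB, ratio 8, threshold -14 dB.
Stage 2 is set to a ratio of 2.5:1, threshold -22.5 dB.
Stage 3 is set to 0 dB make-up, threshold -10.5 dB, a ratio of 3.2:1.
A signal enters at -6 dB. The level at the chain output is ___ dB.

Stage 1: overshoot 8 dB → 8/8 = 1 dB → -13 dB; +4 dB make-up → -9 dB.
Stage 2: -9 dB is 13.5 dB over -22.5 dB; at 2.5:1 that becomes 5.4 dB over, giving -17.1 dB.
Stage 3: below threshold (-17.1 ≤ -10.5); passes unchanged; output -17.1 dB.

-17.1 dB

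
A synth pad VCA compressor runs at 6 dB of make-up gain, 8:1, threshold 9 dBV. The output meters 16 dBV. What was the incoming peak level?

Stripping the +6 dB make-up gives 10 dBV at the gain stage.
That's 1 dB above the 9 dBV threshold.
Before 8:1 compression the overshoot was 1 × 8 = 8 dB, so input = 9 + 8 = 17 dBV.

17 dBV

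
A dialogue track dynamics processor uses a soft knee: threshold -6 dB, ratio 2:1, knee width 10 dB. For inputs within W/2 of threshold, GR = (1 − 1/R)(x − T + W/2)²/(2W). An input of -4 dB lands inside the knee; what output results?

-5.225 dB

x − T + W/2 = -4 − (-6) + 5 = 7.
GR = (1 − 1/2) × 7² / 20 = 0.5 × 49 / 20 = 1.225 dB.
Output = -4 − 1.225 = -5.225 dB.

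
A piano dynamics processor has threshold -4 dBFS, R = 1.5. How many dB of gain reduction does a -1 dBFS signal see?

1 dB

The signal is 3 dB above threshold.
A 1.5:1 ratio leaves 2 dB of that excess.
Gain reduction = 3 − 2 = 1 dB.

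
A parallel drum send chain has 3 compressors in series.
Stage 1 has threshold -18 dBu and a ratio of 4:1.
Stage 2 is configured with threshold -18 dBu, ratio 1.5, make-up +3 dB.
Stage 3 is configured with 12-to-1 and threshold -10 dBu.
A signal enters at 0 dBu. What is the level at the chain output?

Stage 1: overshoot 18 dB → 18/4 = 4.5 dB → -13.5 dBu.
Stage 2: 4.5 dB above -18 dBu, reduced 1.5:1 to 3 dB above → -15 dBu; +3 dB make-up → -12 dBu.
Stage 3: below threshold (-12 ≤ -10); passes unchanged; output -12 dBu.

-12 dBu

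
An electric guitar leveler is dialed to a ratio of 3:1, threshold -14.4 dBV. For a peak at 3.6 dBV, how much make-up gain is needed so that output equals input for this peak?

12 dB

The peak compresses to -14.4 + 18/3 = -8.4 dBV.
To reach 3.6 dBV requires 3.6 − (-8.4) = 12 dB of make-up.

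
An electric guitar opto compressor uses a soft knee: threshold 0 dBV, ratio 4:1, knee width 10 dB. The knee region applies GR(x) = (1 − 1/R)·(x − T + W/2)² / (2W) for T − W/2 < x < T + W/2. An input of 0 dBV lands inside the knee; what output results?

x − T + W/2 = 0 − 0 + 5 = 5.
GR = (1 − 1/4) × 5² / 20 = 0.75 × 25 / 20 = 0.9375 dB.
Output = 0 − 0.9375 = -0.9375 dBV.

-0.9375 dBV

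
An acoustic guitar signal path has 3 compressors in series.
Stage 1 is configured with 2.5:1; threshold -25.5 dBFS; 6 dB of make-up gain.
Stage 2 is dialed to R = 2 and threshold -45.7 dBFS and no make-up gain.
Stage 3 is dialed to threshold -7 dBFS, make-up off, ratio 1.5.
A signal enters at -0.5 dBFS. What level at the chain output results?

-27.6 dBFS

Stage 1: overshoot 25 dB → 25/2.5 = 10 dB → -15.5 dBFS; +6 dB make-up → -9.5 dBFS.
Stage 2: overshoot 36.2 dB → 36.2/2 = 18.1 dB → -27.6 dBFS.
Stage 3: -27.6 dBFS is at or below the -7 dBFS threshold — no compression; output -27.6 dBFS.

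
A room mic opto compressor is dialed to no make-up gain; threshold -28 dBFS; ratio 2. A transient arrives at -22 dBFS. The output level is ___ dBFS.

Overshoot: -22 − (-28) = 6 dB.
The 6 dB excess becomes 3 dB after 2:1 reduction.
Output = -28 + 3 = -25 dBFS.

-25 dBFS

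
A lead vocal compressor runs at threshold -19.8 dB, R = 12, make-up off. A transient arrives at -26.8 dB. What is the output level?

-26.8 dB is 7 dB below the -19.8 dB threshold, so no gain reduction is applied.
Output = input = -26.8 dB.

-26.8 dB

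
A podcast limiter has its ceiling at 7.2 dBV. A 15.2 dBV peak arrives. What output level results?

7.2 dBV

The limiter clamps the peak to its 7.2 dBV ceiling.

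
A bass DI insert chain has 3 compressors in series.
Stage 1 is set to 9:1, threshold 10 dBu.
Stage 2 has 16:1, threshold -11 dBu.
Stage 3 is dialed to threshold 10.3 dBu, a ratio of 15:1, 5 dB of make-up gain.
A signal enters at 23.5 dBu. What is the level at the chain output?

-4.59375 dBu

Stage 1: 13.5 dB above 10 dBu, reduced 9:1 to 1.5 dB above → 11.5 dBu.
Stage 2: 11.5 dBu is 22.5 dB over -11 dBu; at 16:1 that becomes 1.40625 dB over, giving -9.59375 dBu.
Stage 3: -9.59375 dBu is at or below the 10.3 dBu threshold — no compression; make-up brings it to -4.59375 dBu.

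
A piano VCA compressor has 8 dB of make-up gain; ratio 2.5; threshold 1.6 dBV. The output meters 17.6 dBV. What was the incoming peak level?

21.6 dBV

Before make-up, the level was 17.6 − 8 = 9.6 dBV.
The compressed level sits 9.6 − 1.6 = 8 dB over threshold.
Undo the ratio: input overshoot = 8 × 2.5 = 20 dB, giving input = 21.6 dBV.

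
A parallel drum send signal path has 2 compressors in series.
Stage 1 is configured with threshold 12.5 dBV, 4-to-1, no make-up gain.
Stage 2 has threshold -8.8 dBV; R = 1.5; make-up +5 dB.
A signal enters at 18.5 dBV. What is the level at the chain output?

11.4 dBV

Stage 1: 6 dB above 12.5 dBV, reduced 4:1 to 1.5 dB above → 14 dBV.
Stage 2: overshoot 22.8 dB → 22.8/1.5 = 15.2 dB → 6.4 dBV; +5 dB make-up → 11.4 dBV.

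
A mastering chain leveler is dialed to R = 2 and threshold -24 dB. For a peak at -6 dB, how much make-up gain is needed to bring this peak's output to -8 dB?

Without make-up, output = threshold + overshoot/2 = -24 + 9 = -15 dB.
Gap to target: 7 dB.

7 dB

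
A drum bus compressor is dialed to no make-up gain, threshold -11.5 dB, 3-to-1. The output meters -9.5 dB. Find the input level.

The compressed level sits -9.5 − (-11.5) = 2 dB over threshold.
Input overshoot = R × output overshoot = 6 dB → input = -11.5 + 6 = -5.5 dB.

-5.5 dB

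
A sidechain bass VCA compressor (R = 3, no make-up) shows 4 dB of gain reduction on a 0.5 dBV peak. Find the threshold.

-5.5 dBV

Let T be the threshold. Output overshoot = (input overshoot)/R, so -3.5 − T = (0.5 − T)/3.
3·(-3.5 − T) = 0.5 − T → 2·T = -10.5 − 0.5 = -11.
T = -11/2 = -5.5 dBV.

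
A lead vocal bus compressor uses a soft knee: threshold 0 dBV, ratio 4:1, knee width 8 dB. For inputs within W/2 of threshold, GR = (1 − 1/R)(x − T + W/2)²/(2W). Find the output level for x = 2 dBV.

0.3125 dBV

x − T + W/2 = 2 − 0 + 4 = 6.
GR = (1 − 1/4) × 6² / 16 = 0.75 × 36 / 16 = 1.6875 dB.
Output = 2 − 1.6875 = 0.3125 dBV.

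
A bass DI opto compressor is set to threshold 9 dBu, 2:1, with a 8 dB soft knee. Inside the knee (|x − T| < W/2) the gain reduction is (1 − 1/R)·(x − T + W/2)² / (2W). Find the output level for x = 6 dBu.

x − T + W/2 = 6 − 9 + 4 = 1.
GR = (1 − 1/2) × 1² / 16 = 0.5 × 1 / 16 = 0.03125 dB.
Output = 6 − 0.03125 = 5.96875 dBu.

5.96875 dBu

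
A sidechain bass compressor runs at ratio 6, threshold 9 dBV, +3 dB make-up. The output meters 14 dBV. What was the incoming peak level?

21 dBV

Stripping the +3 dB make-up gives 11 dBV at the gain stage.
That's 2 dB above the 9 dBV threshold.
Undo the ratio: input overshoot = 2 × 6 = 12 dB, giving input = 21 dBV.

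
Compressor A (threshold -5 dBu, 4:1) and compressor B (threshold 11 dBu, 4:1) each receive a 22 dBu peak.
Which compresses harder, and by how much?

A: overshoot 27 dB → output overshoot 6.75 dB → GR 20.25 dB.
B: overshoot 11 dB → output overshoot 2.75 dB → GR 8.25 dB.
A applies 12 dB more gain reduction.

A, by 12 dB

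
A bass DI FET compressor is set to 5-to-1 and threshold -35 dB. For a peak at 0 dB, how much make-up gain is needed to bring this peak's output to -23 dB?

Overshoot 35 dB → 35/5 = 7 dB after compression, so the compressed level is -35 + 7 = -28 dB.
Make-up = target − compressed = -23 − (-28) = 5 dB.

5 dB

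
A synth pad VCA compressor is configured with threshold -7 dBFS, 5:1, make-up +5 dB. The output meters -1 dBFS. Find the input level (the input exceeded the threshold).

-2 dBFS

Remove make-up: -1 − 5 = -6 dBFS.
That's 1 dB above the -7 dBFS threshold.
Input overshoot = R × output overshoot = 5 dB → input = -7 + 5 = -2 dBFS.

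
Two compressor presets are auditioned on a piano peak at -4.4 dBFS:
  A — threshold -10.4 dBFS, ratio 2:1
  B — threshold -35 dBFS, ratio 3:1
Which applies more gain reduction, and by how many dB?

A: 6 dB over, compressed to 3 dB over, so 3 dB of GR.
B: 30.6 dB over, compressed to 10.2 dB over, so 20.4 dB of GR.
Difference: 17.4 dB in favour of B.

B, by 17.4 dB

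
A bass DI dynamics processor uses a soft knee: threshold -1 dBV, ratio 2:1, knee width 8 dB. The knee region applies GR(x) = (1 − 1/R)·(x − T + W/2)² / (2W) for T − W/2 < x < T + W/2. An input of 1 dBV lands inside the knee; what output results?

x − T + W/2 = 1 − (-1) + 4 = 6.
GR = (1 − 1/2) × 6² / 16 = 0.5 × 36 / 16 = 1.125 dB.
Output = 1 − 1.125 = -0.125 dBV.

-0.125 dBV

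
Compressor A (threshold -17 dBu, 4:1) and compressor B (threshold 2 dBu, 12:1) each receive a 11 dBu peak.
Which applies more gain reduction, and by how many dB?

A: overshoot 28 dB → output overshoot 7 dB → GR 21 dB.
B: overshoot 9 dB → output overshoot 0.75 dB → GR 8.25 dB.
Difference: 12.75 dB in favour of A.

A, by 12.75 dB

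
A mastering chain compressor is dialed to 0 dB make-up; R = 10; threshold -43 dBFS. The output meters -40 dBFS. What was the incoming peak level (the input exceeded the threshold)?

-13 dBFS

That's 3 dB above the -43 dBFS threshold.
Undo the ratio: input overshoot = 3 × 10 = 30 dB, giving input = -13 dBFS.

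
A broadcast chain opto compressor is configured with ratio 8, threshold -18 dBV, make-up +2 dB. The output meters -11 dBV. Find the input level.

Stripping the +2 dB make-up gives -13 dBV at the gain stage.
Post-compression overshoot = -13 − (-18) = 5 dB.
Undo the ratio: input overshoot = 5 × 8 = 40 dB, giving input = 22 dBV.

22 dBV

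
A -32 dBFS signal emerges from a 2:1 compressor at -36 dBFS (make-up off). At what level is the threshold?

Let T be the threshold. Output overshoot = (input overshoot)/R, so -36 − T = (-32 − T)/2.
2·(-36 − T) = -32 − T → 1·T = -72 − (-32) = -40.
T = -40/1 = -40 dBFS.

-40 dBFS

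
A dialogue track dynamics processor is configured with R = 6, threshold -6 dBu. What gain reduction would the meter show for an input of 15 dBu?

17.5 dB

The signal is 21 dB above threshold.
At 6:1, output sits 21/6 = 3.5 dB above threshold.
GR = overshoot in − overshoot out = 21 − 3.5 = 17.5 dB.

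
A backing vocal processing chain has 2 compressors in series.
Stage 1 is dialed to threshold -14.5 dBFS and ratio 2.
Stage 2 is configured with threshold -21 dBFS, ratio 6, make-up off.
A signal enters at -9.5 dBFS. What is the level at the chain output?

-19.5 dBFS

Stage 1: -9.5 dBFS is 5 dB over -14.5 dBFS; at 2:1 that becomes 2.5 dB over, giving -12 dBFS.
Stage 2: 9 dB above -21 dBFS, reduced 6:1 to 1.5 dB above → -19.5 dBFS.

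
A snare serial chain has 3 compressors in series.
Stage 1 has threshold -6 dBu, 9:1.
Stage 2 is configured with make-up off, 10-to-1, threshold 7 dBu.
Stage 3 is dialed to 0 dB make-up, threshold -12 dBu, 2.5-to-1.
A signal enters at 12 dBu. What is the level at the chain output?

Stage 1: 18 dB above -6 dBu, reduced 9:1 to 2 dB above → -4 dBu.
Stage 2: -4 dBu ≤ 7 dBu, so stage 2 doesn't engage; output -4 dBu.
Stage 3: overshoot 8 dB → 8/2.5 = 3.2 dB → -8.8 dBu.

-8.8 dBu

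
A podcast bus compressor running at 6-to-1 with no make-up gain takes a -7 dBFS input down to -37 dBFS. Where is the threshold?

Let T be the threshold. Output overshoot = (input overshoot)/R, so -37 − T = (-7 − T)/6.
6·(-37 − T) = -7 − T → 5·T = -222 − (-7) = -215.
T = -215/5 = -43 dBFS.

-43 dBFS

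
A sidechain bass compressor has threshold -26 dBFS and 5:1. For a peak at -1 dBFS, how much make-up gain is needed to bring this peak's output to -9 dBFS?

Overshoot 25 dB → 25/5 = 5 dB after compression, so the compressed level is -26 + 5 = -21 dBFS.
Make-up = target − compressed = -9 − (-21) = 12 dB.

12 dB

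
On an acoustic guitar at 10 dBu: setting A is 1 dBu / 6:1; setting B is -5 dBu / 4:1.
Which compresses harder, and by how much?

B, by 3.75 dB

A: 9 dB over, compressed to 1.5 dB over, so 7.5 dB of GR.
B: 15 dB over, compressed to 3.75 dB over, so 11.25 dB of GR.
B reduces 3.75 dB more.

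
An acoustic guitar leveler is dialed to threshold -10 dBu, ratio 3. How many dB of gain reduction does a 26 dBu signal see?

The signal is 36 dB above threshold.
A 3:1 ratio leaves 12 dB of that excess.
So the signal is attenuated by 36 − 12 = 24 dB.

24 dB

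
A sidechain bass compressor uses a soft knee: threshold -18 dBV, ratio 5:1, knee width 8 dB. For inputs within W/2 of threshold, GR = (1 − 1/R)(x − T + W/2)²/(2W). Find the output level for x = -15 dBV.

x − T + W/2 = -15 − (-18) + 4 = 7.
GR = (1 − 1/5) × 7² / 16 = 0.8 × 49 / 16 = 2.45 dB.
Output = -15 − 2.45 = -17.45 dBV.

-17.45 dBV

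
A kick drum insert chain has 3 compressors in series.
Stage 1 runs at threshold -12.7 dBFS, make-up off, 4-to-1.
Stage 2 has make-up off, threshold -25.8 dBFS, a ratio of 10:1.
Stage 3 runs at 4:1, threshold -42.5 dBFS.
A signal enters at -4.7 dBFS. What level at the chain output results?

-37.9475 dBFS

Stage 1: 8 dB above -12.7 dBFS, reduced 4:1 to 2 dB above → -10.7 dBFS.
Stage 2: 15.1 dB above -25.8 dBFS, reduced 10:1 to 1.51 dB above → -24.29 dBFS.
Stage 3: 18.21 dB above -42.5 dBFS, reduced 4:1 to 4.5525 dB above → -37.9475 dBFS.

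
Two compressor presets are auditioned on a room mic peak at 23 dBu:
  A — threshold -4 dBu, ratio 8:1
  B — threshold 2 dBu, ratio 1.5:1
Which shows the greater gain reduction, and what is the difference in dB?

A, by 16.625 dB

A: 27 dB over, compressed to 3.375 dB over, so 23.625 dB of GR.
B: 21 dB over, compressed to 14 dB over, so 7 dB of GR.
A applies 16.625 dB more gain reduction.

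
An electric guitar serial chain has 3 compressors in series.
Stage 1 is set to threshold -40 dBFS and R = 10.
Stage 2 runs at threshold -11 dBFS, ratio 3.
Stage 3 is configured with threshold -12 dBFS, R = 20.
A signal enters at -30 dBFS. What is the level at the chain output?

-39 dBFS

Stage 1: 10 dB above -40 dBFS, reduced 10:1 to 1 dB above → -39 dBFS.
Stage 2: -39 dBFS ≤ -11 dBFS, so stage 2 doesn't engage; output -39 dBFS.
Stage 3: below threshold (-39 ≤ -12); passes unchanged; output -39 dBFS.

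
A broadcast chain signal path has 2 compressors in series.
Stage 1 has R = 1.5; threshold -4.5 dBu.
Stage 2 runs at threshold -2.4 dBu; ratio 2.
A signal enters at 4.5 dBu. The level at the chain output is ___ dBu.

-0.45 dBu

Stage 1: overshoot 9 dB → 9/1.5 = 6 dB → 1.5 dBu.
Stage 2: 3.9 dB above -2.4 dBu, reduced 2:1 to 1.95 dB above → -0.45 dBu.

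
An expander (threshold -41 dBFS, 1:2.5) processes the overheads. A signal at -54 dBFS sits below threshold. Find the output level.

-73.5 dBFS

The input is 13 dB below the -41 dBFS threshold.
A 1:2.5 expander multiplies undershoot by 2.5: 13 × 2.5 = 32.5 dB below threshold.
Output = -41 − 32.5 = -73.5 dBFS.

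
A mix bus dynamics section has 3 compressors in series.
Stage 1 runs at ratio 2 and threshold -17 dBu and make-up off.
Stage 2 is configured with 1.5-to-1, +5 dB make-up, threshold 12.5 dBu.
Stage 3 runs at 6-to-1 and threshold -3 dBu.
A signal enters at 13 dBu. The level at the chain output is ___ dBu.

-2 dBu

Stage 1: 13 dBu is 30 dB over -17 dBu; at 2:1 that becomes 15 dB over, giving -2 dBu.
Stage 2: below threshold (-2 ≤ 12.5); passes unchanged; make-up brings it to 3 dBu.
Stage 3: 3 dBu is 6 dB over -3 dBu; at 6:1 that becomes 1 dB over, giving -2 dBu.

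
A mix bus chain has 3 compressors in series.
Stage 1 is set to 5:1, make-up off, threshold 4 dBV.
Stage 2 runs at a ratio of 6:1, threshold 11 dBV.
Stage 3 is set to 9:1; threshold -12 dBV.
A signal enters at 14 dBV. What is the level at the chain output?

Stage 1: 10 dB above 4 dBV, reduced 5:1 to 2 dB above → 6 dBV.
Stage 2: 6 dBV ≤ 11 dBV, so stage 2 doesn't engage; output 6 dBV.
Stage 3: 18 dB above -12 dBV, reduced 9:1 to 2 dB above → -10 dBV.

-10 dBV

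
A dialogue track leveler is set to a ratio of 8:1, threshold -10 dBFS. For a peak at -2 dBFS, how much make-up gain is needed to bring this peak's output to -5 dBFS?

4 dB

Without make-up, output = threshold + overshoot/8 = -10 + 1 = -9 dBFS.
Gap to target: 4 dB.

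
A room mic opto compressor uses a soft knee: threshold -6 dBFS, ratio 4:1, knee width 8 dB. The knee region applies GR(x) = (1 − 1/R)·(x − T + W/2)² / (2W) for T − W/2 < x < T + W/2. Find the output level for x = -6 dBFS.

x − T + W/2 = -6 − (-6) + 4 = 4.
GR = (1 − 1/4) × 4² / 16 = 0.75 × 16 / 16 = 0.75 dB.
Output = -6 − 0.75 = -6.75 dBFS.

-6.75 dBFS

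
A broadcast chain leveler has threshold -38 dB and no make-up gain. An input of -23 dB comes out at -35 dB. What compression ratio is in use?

Input overshoot = -23 − (-38) = 15 dB; output overshoot = -35 − (-38) = 3 dB.
Ratio = 15 / 3 = 5.

5:1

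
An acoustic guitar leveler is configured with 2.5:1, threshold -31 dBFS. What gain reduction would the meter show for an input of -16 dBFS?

The signal is 15 dB above threshold.
At 2.5:1, output sits 15/2.5 = 6 dB above threshold.
GR = overshoot in − overshoot out = 15 − 6 = 9 dB.

9 dB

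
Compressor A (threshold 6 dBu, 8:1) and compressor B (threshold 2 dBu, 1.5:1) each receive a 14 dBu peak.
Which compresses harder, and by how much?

A, by 3 dB

A: 8 dB over, compressed to 1 dB over, so 7 dB of GR.
B: 12 dB over, compressed to 8 dB over, so 4 dB of GR.
Difference: 3 dB in favour of A.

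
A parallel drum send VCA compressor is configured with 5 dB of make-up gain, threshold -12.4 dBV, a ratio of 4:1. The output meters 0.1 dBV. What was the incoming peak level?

Stripping the +5 dB make-up gives -4.9 dBV at the gain stage.
That's 7.5 dB above the -12.4 dBV threshold.
Undo the ratio: input overshoot = 7.5 × 4 = 30 dB, giving input = 17.6 dBV.

17.6 dBV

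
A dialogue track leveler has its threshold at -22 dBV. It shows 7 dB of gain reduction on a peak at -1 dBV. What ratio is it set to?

Input overshoot = -1 − (-22) = 21 dB.
Output overshoot = 21 − 7 = 14 dB.
Ratio = input overshoot / output overshoot = 21 / 14 = 1.5.

1.5:1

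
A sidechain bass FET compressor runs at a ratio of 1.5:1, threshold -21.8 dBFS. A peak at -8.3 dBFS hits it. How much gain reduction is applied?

The signal is 13.5 dB above threshold.
At 1.5:1, output sits 13.5/1.5 = 9 dB above threshold.
Gain reduction = 13.5 − 9 = 4.5 dB.

4.5 dB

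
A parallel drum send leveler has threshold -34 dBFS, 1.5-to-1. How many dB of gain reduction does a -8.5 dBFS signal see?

8.5 dB

Overshoot = -8.5 − (-34) = 25.5 dB.
A 1.5:1 ratio leaves 17 dB of that excess.
So the signal is attenuated by 25.5 − 17 = 8.5 dB.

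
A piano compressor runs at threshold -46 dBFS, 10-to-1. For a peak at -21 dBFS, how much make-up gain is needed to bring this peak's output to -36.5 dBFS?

Overshoot 25 dB → 25/10 = 2.5 dB after compression, so the compressed level is -46 + 2.5 = -43.5 dBFS.
Make-up = target − compressed = -36.5 − (-43.5) = 7 dB.

7 dB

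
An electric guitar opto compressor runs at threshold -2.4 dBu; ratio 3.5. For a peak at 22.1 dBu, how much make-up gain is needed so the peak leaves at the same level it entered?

Without make-up, output = threshold + overshoot/3.5 = -2.4 + 7 = 4.6 dBu.
Gap to target: 17.5 dB.

17.5 dB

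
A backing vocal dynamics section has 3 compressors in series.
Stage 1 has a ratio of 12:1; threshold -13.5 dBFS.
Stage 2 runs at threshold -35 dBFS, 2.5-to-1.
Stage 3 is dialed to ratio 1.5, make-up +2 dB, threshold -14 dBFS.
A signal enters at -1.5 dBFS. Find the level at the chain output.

-24 dBFS

Stage 1: 12 dB above -13.5 dBFS, reduced 12:1 to 1 dB above → -12.5 dBFS.
Stage 2: overshoot 22.5 dB → 22.5/2.5 = 9 dB → -26 dBFS.
Stage 3: -26 dBFS ≤ -14 dBFS, so stage 3 doesn't engage; make-up brings it to -24 dBFS.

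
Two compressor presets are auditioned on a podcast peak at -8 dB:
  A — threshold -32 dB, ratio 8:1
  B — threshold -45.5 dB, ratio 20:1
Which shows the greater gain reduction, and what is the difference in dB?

A: 24 dB over, compressed to 3 dB over, so 21 dB of GR.
B: 37.5 dB over, compressed to 1.875 dB over, so 35.625 dB of GR.
B applies 14.625 dB more gain reduction.

B, by 14.625 dB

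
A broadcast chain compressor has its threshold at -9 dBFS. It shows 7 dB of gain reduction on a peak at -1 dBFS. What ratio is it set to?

Input overshoot = -1 − (-9) = 8 dB.
Output overshoot = 8 − 7 = 1 dB.
Ratio = input overshoot / output overshoot = 8 / 1 = 8.

8:1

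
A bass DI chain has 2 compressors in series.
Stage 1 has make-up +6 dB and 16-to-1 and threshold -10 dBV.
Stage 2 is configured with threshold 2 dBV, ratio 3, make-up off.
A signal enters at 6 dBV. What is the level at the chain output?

Stage 1: 6 dBV is 16 dB over -10 dBV; at 16:1 that becomes 1 dB over, giving -9 dBV; +6 dB make-up → -3 dBV.
Stage 2: below threshold (-3 ≤ 2); passes unchanged; output -3 dBV.

-3 dBV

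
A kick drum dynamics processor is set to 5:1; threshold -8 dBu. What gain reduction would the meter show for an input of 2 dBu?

Overshoot = 2 − (-8) = 10 dB.
At 5:1, output sits 10/5 = 2 dB above threshold.
Gain reduction = 10 − 2 = 8 dB.

8 dB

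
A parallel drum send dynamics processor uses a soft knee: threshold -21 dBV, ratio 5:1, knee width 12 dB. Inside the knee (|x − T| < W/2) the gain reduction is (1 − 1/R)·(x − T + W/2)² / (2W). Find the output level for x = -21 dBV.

-22.2 dBV

x − T + W/2 = -21 − (-21) + 6 = 6.
GR = (1 − 1/5) × 6² / 24 = 0.8 × 36 / 24 = 1.2 dB.
Output = -21 − 1.2 = -22.2 dBV.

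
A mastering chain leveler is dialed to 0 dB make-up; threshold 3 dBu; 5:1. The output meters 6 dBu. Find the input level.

The compressed level sits 6 − 3 = 3 dB over threshold.
Before 5:1 compression the overshoot was 3 × 5 = 15 dB, so input = 3 + 15 = 18 dBu.

18 dBu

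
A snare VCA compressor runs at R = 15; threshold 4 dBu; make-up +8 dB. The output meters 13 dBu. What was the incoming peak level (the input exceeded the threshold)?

19 dBu

Before make-up, the level was 13 − 8 = 5 dBu.
Post-compression overshoot = 5 − 4 = 1 dB.
Before 15:1 compression the overshoot was 1 × 15 = 15 dB, so input = 4 + 15 = 19 dBu.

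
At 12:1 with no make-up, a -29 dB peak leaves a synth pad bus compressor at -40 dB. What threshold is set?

Let T be the threshold. Output overshoot = (input overshoot)/R, so -40 − T = (-29 − T)/12.
12·(-40 − T) = -29 − T → 11·T = -480 − (-29) = -451.
T = -451/11 = -41 dB.

-41 dB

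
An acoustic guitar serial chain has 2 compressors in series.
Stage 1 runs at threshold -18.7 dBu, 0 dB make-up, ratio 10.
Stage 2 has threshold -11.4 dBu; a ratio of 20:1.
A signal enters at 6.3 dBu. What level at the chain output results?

-16.2 dBu

Stage 1: 6.3 dBu is 25 dB over -18.7 dBu; at 10:1 that becomes 2.5 dB over, giving -16.2 dBu.
Stage 2: -16.2 dBu ≤ -11.4 dBu, so stage 2 doesn't engage; output -16.2 dBu.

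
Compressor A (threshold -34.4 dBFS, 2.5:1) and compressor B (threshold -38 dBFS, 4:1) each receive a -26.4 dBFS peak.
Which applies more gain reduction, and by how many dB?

A: overshoot 8 dB → output overshoot 3.2 dB → GR 4.8 dB.
B: overshoot 11.6 dB → output overshoot 2.9 dB → GR 8.7 dB.
B applies 3.9 dB more gain reduction.

B, by 3.9 dB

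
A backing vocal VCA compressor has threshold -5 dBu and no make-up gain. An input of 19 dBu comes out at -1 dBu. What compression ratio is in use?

6:1

Input overshoot = 19 − (-5) = 24 dB; output overshoot = -1 − (-5) = 4 dB.
Ratio = 24 / 4 = 6.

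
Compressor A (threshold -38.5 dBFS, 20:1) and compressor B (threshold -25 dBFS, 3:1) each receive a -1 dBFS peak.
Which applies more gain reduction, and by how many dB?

A, by 19.625 dB

A: overshoot 37.5 dB → output overshoot 1.875 dB → GR 35.625 dB.
B: overshoot 24 dB → output overshoot 8 dB → GR 16 dB.
A applies 19.625 dB more gain reduction.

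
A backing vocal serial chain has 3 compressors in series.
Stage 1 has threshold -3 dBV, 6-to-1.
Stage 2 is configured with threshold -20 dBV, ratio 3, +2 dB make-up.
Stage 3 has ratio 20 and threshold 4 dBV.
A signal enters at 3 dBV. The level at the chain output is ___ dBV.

Stage 1: 3 dBV is 6 dB over -3 dBV; at 6:1 that becomes 1 dB over, giving -2 dBV.
Stage 2: -2 dBV is 18 dB over -20 dBV; at 3:1 that becomes 6 dB over, giving -14 dBV; +2 dB make-up → -12 dBV.
Stage 3: -12 dBV is at or below the 4 dBV threshold — no compression; output -12 dBV.

-12 dBV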